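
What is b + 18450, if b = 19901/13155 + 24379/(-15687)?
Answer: 1269126443164/68787495 ≈ 18450.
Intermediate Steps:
b = -2839586/68787495 (b = 19901*(1/13155) + 24379*(-1/15687) = 19901/13155 - 24379/15687 = -2839586/68787495 ≈ -0.041281)
b + 18450 = -2839586/68787495 + 18450 = 1269126443164/68787495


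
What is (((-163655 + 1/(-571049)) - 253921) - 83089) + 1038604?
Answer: 307189528010/571049 ≈ 5.3794e+5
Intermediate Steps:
(((-163655 + 1/(-571049)) - 253921) - 83089) + 1038604 = (((-163655 - 1/571049) - 253921) - 83089) + 1038604 = ((-93455024096/571049 - 253921) - 83089) + 1038604 = (-238456357225/571049 - 83089) + 1038604 = -285904247586/571049 + 1038604 = 307189528010/571049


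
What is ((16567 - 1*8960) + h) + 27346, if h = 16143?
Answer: 51096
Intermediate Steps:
((16567 - 1*8960) + h) + 27346 = ((16567 - 1*8960) + 16143) + 27346 = ((16567 - 8960) + 16143) + 27346 = (7607 + 16143) + 27346 = 23750 + 27346 = 51096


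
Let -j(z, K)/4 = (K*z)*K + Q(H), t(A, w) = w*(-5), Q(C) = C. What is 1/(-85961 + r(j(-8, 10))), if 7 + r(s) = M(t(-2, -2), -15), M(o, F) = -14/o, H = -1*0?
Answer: -5/429847 ≈ -1.1632e-5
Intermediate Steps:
H = 0
t(A, w) = -5*w
j(z, K) = -4*z*K**2 (j(z, K) = -4*((K*z)*K + 0) = -4*(z*K**2 + 0) = -4*z*K**2)
r(s) = -42/5 (r(s) = -7 - 14/((-5*(-2))) = -7 - 14/10 = -7 - 14*1/10 = -7 - 7/5 = -42/5)
1/(-85961 + r(j(-8, 10))) = 1/(-85961 - 42/5) = 1/(-429847/5) = -5/429847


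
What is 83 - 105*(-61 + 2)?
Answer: 6278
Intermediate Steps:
83 - 105*(-61 + 2) = 83 - 105*(-59) = 83 + 6195 = 6278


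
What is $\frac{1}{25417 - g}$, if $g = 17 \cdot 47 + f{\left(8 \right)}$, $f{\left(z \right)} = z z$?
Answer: $\frac{1}{24554} \approx 4.0727 \cdot 10^{-5}$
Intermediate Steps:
$f{\left(z \right)} = z^{2}$
$g = 863$ ($g = 17 \cdot 47 + 8^{2} = 799 + 64 = 863$)
$\frac{1}{25417 - g} = \frac{1}{25417 - 863} = \frac{1}{24554}$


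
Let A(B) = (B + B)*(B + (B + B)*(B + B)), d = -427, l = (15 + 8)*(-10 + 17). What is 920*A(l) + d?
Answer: 30763042373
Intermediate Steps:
l = 161 (l = 23*7 = 161)
A(B) = 2*B*(B + 4*B²) (A(B) = (2*B)*(B + (2*B)*(2*B)) = (2*B)*(B + 4*B²) = 2*B*(B + 4*B²))
920*A(l) + d = 920*(161²*(2 + 8*161)) - 427 = 920*(25921*(2 + 1288)) - 427 = 920*(25921*1290) - 427 = 920*33438090 - 427 = 30763042800 - 427 = 30763042373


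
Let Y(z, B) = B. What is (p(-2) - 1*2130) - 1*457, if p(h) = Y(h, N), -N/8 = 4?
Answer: -2619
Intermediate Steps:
N = -32 (N = -8*4 = -32)
p(h) = -32
(p(-2) - 1*2130) - 1*457 = (-32 - 1*2130) - 1*457 = (-32 - 2130) - 457 = -2162 - 457 = -2619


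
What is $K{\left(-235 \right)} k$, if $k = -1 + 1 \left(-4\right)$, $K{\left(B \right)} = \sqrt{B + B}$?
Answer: $- 5 i \sqrt{470} \approx - 108.4 i$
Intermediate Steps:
$K{\left(B \right)} = \sqrt{2} \sqrt{B}$ ($K{\left(B \right)} = \sqrt{2 B} = \sqrt{2} \sqrt{B}$)
$k = -5$ ($k = -1 - 4 = -5$)
$K{\left(-235 \right)} k = \sqrt{2} \sqrt{-235} \left(-5\right) = \sqrt{2} i \sqrt{235} \left(-5\right) = i \sqrt{470} \left(-5\right) = - 5 i \sqrt{470}$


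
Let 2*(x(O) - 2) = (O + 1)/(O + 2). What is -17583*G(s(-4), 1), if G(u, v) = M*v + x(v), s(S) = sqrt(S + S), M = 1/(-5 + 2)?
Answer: -35166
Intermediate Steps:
x(O) = 2 + (1 + O)/(2*(2 + O)) (x(O) = 2 + ((O + 1)/(O + 2))/2 = 2 + ((1 + O)/(2 + O))/2 = 2 + (1 + O)/(2*(2 + O)))
M = -1/3 (M = 1/(-3) = -1/3 ≈ -0.33333)
s(S) = sqrt(2)*sqrt(S) (s(S) = sqrt(2*S) = sqrt(2)*sqrt(S))
G(u, v) = -v/3 + (9 + 5*v)/(2*(2 + v))
-17583*G(s(-4), 1) = -5861*(27 - 2*1**2 + 11*1)/(2*(2 + 1)) = -5861*(27 - 2*1 + 11)/(2*3) = -5861*(27 - 2 + 11)/(2*3) = -5861*36/(2*3) = -17583*2 = -35166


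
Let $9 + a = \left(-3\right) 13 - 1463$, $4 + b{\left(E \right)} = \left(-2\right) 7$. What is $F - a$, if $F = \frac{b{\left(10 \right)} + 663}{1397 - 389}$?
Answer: $\frac{507911}{336} \approx 1511.6$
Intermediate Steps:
$b{\left(E \right)} = -18$ ($b{\left(E \right)} = -4 - 14 = -18$)
$a = -1511$ ($a = -9 - 1502 = -1511$)
$F = \frac{215}{336}$ ($F = \frac{-18 + 663}{1397 - 389} = \frac{645}{1008} = 645 \cdot \frac{1}{1008} = \frac{215}{336} \approx 0.63988$)
$F - a = \frac{215}{336} - -1511 = \frac{215}{336} + 1511 = \frac{507911}{336}$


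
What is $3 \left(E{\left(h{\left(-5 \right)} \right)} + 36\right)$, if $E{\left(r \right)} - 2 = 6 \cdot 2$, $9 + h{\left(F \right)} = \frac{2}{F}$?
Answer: $150$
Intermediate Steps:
$h{\left(F \right)} = -9 + \frac{2}{F}$
$E{\left(r \right)} = 14$ ($E{\left(r \right)} = 2 + 6 \cdot 2 = 2 + 12 = 14$)
$3 \left(E{\left(h{\left(-5 \right)} \right)} + 36\right) = 3 \left(14 + 36\right) = 3 \cdot 50 = 150$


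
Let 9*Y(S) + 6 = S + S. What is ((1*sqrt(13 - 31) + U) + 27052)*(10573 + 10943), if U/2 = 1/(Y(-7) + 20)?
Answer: 11641065051/20 + 64548*I*sqrt(2) ≈ 5.8205e+8 + 91285.0*I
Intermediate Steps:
Y(S) = -2/3 + 2*S/9 (Y(S) = -2/3 + (S + S)/9 = -2/3 + (2*S)/9 = -2/3 + 2*S/9)
U = 9/80 (U = 2/((-2/3 + (2/9)*(-7)) + 20) = 2/((-2/3 - 14/9) + 20) = 2/(-20/9 + 20) = 2/(160/9) = 2*(9/160) = 9/80 ≈ 0.11250)
((1*sqrt(13 - 31) + U) + 27052)*(10573 + 10943) = ((1*sqrt(13 - 31) + 9/80) + 27052)*(10573 + 10943) = ((1*sqrt(-18) + 9/80) + 27052)*21516 = ((1*(3*I*sqrt(2)) + 9/80) + 27052)*21516 = ((3*I*sqrt(2) + 9/80) + 27052)*21516 = ((9/80 + 3*I*sqrt(2)) + 27052)*21516 = (2164169/80 + 3*I*sqrt(2))*21516 = 11641065051/20 + 64548*I*sqrt(2)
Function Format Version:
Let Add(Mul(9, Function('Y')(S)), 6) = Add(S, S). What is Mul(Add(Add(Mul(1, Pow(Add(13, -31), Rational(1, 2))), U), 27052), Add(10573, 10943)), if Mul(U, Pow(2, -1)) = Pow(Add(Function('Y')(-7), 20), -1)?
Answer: Add(Rational(11641065051, 20), Mul(64548, I, Pow(2, Rational(1, 2)))) ≈ Add(5.8205e+8, Mul(91285., I))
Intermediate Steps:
Function('Y')(S) = Add(Rational(-2, 3), Mul(Rational(2, 9), S)) (Function('Y')(S) = Add(Rational(-2, 3), Mul(Rational(1, 9), Add(S, S))) = Add(Rational(-2, 3), Mul(Rational(1, 9), Mul(2, S))) = Add(Rational(-2, 3), Mul(Rational(2, 9), S)))
U = Rational(9, 80) (U = Mul(2, Pow(Add(Add(Rational(-2, 3), Mul(Rational(2, 9), -7)), 20), -1)) = Mul(2, Pow(Add(Add(Rational(-2, 3), Rational(-14, 9)), 20), -1)) = Mul(2, Pow(Add(Rational(-20, 9), 20), -1)) = Mul(2, Pow(Rational(160, 9), -1)) = Mul(2, Rational(9, 160)) = Rational(9, 80) ≈ 0.11250)
Mul(Add(Add(Mul(1, Pow(Add(13, -31), Rational(1, 2))), U), 27052), Add(10573, 10943)) = Mul(Add(Add(Mul(1, Pow(Add(13, -31), Rational(1, 2))), Rational(9, 80)), 27052), Add(10573, 10943)) = Mul(Add(Add(Mul(1, Pow(-18, Rational(1, 2))), Rational(9, 80)), 27052), 21516) = Mul(Add(Add(Mul(1, Mul(3, I, Pow(2, Rational(1, 2)))), Rational(9, 80)), 27052), 21516) = Mul(Add(Add(Mul(3, I, Pow(2, Rational(1, 2))), Rational(9, 80)), 27052), 21516) = Mul(Add(Add(Rational(9, 80), Mul(3, I, Pow(2, Rational(1, 2)))), 27052), 21516) = Mul(Add(Rational(2164169, 80), Mul(3, I, Pow(2, Rational(1, 2)))), 21516) = Add(Rational(11641065051, 20), Mul(64548, I, Pow(2, Rational(1, 2))))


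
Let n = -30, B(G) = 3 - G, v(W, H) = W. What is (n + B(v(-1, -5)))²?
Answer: 676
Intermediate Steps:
(n + B(v(-1, -5)))² = (-30 + (3 - 1*(-1)))² = (-30 + (3 + 1))² = (-30 + 4)² = (-26)² = 676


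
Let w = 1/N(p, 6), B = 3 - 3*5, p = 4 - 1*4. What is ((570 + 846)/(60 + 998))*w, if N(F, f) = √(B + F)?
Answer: -118*I*√3/529 ≈ -0.38636*I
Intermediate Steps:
p = 0 (p = 4 - 4 = 0)
B = -12 (B = 3 - 15 = -12)
N(F, f) = √(-12 + F)
w = -I*√3/6 (w = 1/(√(-12 + 0)) = 1/(√(-12)) = 1/(2*I*√3) = -I*√3/6 ≈ -0.28868*I)
((570 + 846)/(60 + 998))*w = ((570 + 846)/(60 + 998))*(-I*√3/6) = (1416/1058)*(-I*√3/6) = (1416*(1/1058))*(-I*√3/6) = 708*(-I*√3/6)/529 = -118*I*√3/529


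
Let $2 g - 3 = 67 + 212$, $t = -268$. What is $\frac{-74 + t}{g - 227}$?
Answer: $\frac{171}{43} \approx 3.9767$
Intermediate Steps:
$g = 141$ ($g = \frac{3}{2} + \frac{67 + 212}{2} = \frac{3}{2} + \frac{1}{2} \cdot 279 = \frac{3}{2} + \frac{279}{2} = 141$)
$\frac{-74 + t}{g - 227} = \frac{-74 - 268}{141 - 227} = - \frac{342}{-86} = \left(-342\right) \left(- \frac{1}{86}\right) = \frac{171}{43}$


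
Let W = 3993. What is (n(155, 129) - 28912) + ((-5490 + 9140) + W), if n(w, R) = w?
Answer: -21114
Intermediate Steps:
(n(155, 129) - 28912) + ((-5490 + 9140) + W) = (155 - 28912) + ((-5490 + 9140) + 3993) = -28757 + (3650 + 3993) = -28757 + 7643 = -21114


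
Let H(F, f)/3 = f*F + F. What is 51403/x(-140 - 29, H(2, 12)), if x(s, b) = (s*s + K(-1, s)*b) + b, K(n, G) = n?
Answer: 51403/28561 ≈ 1.7998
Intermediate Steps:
H(F, f) = 3*F + 3*F*f (H(F, f) = 3*(f*F + F) = 3*(F*f + F) = 3*(F + F*f) = 3*F + 3*F*f)
x(s, b) = s² (x(s, b) = (s*s - b) + b = (s² - b) + b = s²)
51403/x(-140 - 29, H(2, 12)) = 51403/((-140 - 29)²) = 51403/((-169)²) = 51403/28561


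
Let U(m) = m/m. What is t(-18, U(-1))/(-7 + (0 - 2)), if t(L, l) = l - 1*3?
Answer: 2/9 ≈ 0.22222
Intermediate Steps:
U(m) = 1
t(L, l) = -3 + l (t(L, l) = l - 3 = -3 + l)
t(-18, U(-1))/(-7 + (0 - 2)) = (-3 + 1)/(-7 + (0 - 2)) = -2/(-7 - 2) = -2/(-9) = -2*(-1/9) = 2/9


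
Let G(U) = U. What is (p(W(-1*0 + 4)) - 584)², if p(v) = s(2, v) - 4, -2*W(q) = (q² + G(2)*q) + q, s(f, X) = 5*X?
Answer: 432964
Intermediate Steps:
W(q) = -3*q/2 - q²/2 (W(q) = -((q² + 2*q) + q)/2 = -(q² + 3*q)/2 = -3*q/2 - q²/2)
p(v) = -4 + 5*v (p(v) = 5*v - 4 = -4 + 5*v)
(p(W(-1*0 + 4)) - 584)² = ((-4 + 5*(-(-1*0 + 4)*(3 + (-1*0 + 4))/2)) - 584)² = ((-4 + 5*(-(0 + 4)*(3 + (0 + 4))/2)) - 584)² = ((-4 + 5*(-½*4*(3 + 4))) - 584)² = ((-4 + 5*(-½*4*7)) - 584)² = ((-4 + 5*(-14)) - 584)² = ((-4 - 70) - 584)² = (-74 - 584)² = (-658)² = 432964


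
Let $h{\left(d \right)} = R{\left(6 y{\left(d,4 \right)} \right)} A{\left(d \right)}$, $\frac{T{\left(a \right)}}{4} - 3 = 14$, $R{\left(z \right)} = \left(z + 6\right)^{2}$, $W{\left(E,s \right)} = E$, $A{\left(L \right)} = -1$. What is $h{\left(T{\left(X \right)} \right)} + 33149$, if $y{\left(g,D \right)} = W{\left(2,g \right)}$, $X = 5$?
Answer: $32825$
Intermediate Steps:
$y{\left(g,D \right)} = 2$
$R{\left(z \right)} = \left(6 + z\right)^{2}$
$T{\left(a \right)} = 68$ ($T{\left(a \right)} = 12 + 4 \cdot 14 = 12 + 56 = 68$)
$h{\left(d \right)} = -324$ ($h{\left(d \right)} = \left(6 + 6 \cdot 2\right)^{2} \left(-1\right) = \left(6 + 12\right)^{2} \left(-1\right) = 18^{2} \left(-1\right) = 324 \left(-1\right) = -324$)
$h{\left(T{\left(X \right)} \right)} + 33149 = -324 + 33149 = 32825$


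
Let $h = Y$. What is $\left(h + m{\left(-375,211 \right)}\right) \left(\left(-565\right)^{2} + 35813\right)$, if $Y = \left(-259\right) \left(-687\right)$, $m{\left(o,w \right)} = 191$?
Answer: $63240788712$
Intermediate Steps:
$Y = 177933$
$h = 177933$
$\left(h + m{\left(-375,211 \right)}\right) \left(\left(-565\right)^{2} + 35813\right) = \left(177933 + 191\right) \left(\left(-565\right)^{2} + 35813\right) = 178124 \left(319225 + 35813\right) = 178124 \cdot 355038 = 63240788712$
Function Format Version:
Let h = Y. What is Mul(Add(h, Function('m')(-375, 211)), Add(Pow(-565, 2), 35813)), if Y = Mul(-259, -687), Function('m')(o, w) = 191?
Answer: 63240788712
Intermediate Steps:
Y = 177933
h = 177933
Mul(Add(h, Function('m')(-375, 211)), Add(Pow(-565, 2), 35813)) = Mul(Add(177933, 191), Add(Pow(-565, 2), 35813)) = Mul(178124, Add(319225, 35813)) = Mul(178124, 355038) = 63240788712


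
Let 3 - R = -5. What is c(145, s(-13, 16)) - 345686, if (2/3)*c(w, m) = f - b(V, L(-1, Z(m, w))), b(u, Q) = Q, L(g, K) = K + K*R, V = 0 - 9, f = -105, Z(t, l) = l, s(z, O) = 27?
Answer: -347801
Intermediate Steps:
R = 8 (R = 3 - 1*(-5) = 3 + 5 = 8)
V = -9
L(g, K) = 9*K (L(g, K) = K + K*8 = K + 8*K = 9*K)
c(w, m) = -315/2 - 27*w/2 (c(w, m) = 3*(-105 - 9*w)/2 = -315/2 - 27*w/2)
c(145, s(-13, 16)) - 345686 = (-315/2 - 27/2*145) - 345686 = (-315/2 - 3915/2) - 345686 = -2115 - 345686 = -347801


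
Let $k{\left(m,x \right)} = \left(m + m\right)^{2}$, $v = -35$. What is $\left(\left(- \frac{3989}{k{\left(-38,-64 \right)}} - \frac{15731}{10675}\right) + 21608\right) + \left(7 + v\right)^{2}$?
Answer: $\frac{1380530404769}{61658800} \approx 22390.0$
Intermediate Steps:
$k{\left(m,x \right)} = 4 m^{2}$ ($k{\left(m,x \right)} = \left(2 m\right)^{2} = 4 m^{2}$)
$\left(\left(- \frac{3989}{k{\left(-38,-64 \right)}} - \frac{15731}{10675}\right) + 21608\right) + \left(7 + v\right)^{2} = \left(\left(- \frac{3989}{4 \left(-38\right)^{2}} - \frac{15731}{10675}\right) + 21608\right) + \left(7 - 35\right)^{2} = \left(\left(- \frac{3989}{4 \cdot 1444} - \frac{15731}{10675}\right) + 21608\right) + \left(-28\right)^{2} = \left(\left(- \frac{3989}{5776} - \frac{15731}{10675}\right) + 21608\right) + 784 = \left(- \frac{133444831}{61658800} + 21608\right) + 784 = \frac{1332189905569}{61658800} + 784 = \frac{1380530404769}{61658800}$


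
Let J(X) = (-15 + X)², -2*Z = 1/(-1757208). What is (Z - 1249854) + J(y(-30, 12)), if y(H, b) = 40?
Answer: -4390310385263/3514416 ≈ -1.2492e+6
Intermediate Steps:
Z = 1/3514416 (Z = -½/(-1757208) = -½*(-1/1757208) = 1/3514416 ≈ 2.8454e-7)
(Z - 1249854) + J(y(-30, 12)) = (1/3514416 - 1249854) + (-15 + 40)² = -4392506895263/3514416 + 25² = -4392506895263/3514416 + 625 = -4390310385263/3514416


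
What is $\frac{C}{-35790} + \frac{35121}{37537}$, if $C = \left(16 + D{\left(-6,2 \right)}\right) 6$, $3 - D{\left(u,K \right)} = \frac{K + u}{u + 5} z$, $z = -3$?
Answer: $\frac{208333118}{223908205} \approx 0.93044$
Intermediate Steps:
$D{\left(u,K \right)} = 3 + \frac{3 \left(K + u\right)}{5 + u}$ ($D{\left(u,K \right)} = 3 - \frac{K + u}{u + 5} \left(-3\right) = 3 - \frac{K + u}{5 + u} \left(-3\right) = 3 - - \frac{3 \left(K + u\right)}{5 + u} = 3 + \frac{3 \left(K + u\right)}{5 + u}$)
$C = 186$ ($C = \left(16 + \frac{3 \left(5 + 2 + 2 \left(-6\right)\right)}{5 - 6}\right) 6 = \left(16 + \frac{3 \left(5 + 2 - 12\right)}{-1}\right) 6 = \left(16 + 3 \left(-1\right) \left(-5\right)\right) 6 = \left(16 + 15\right) 6 = 31 \cdot 6 = 186$)
$\frac{C}{-35790} + \frac{35121}{37537} = \frac{186}{-35790} + \frac{35121}{37537} = 186 \left(- \frac{1}{35790}\right) + 35121 \cdot \frac{1}{37537} = - \frac{31}{5965} + \frac{35121}{37537} = \frac{208333118}{223908205}$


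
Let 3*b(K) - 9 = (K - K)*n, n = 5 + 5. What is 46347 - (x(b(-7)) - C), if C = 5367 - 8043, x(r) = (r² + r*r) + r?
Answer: 43650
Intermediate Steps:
n = 10
b(K) = 3 (b(K) = 3 + ((K - K)*10)/3 = 3 + (0*10)/3 = 3 + (⅓)*0 = 3 + 0 = 3)
x(r) = r + 2*r² (x(r) = (r² + r²) + r = 2*r² + r = r + 2*r²)
C = -2676
46347 - (x(b(-7)) - C) = 46347 - (3*(1 + 2*3) - 1*(-2676)) = 46347 - (3*(1 + 6) + 2676) = 46347 - (3*7 + 2676) = 46347 - (21 + 2676) = 46347 - 1*2697 = 46347 - 2697 = 43650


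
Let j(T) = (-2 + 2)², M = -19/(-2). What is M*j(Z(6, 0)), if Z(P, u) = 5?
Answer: 0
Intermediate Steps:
M = 19/2 (M = -19*(-½) = 19/2 ≈ 9.5000)
j(T) = 0 (j(T) = 0² = 0)
M*j(Z(6, 0)) = (19/2)*0 = 0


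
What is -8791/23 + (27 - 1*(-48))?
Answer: -7066/23 ≈ -307.22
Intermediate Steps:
-8791/23 + (27 - 1*(-48)) = -8791/23 + (27 + 48) = -149*59/23 + 75 = -8791/23 + 75 = -7066/23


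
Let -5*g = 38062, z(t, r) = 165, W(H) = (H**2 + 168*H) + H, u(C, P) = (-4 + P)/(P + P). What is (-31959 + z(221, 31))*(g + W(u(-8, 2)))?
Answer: 2447072901/10 ≈ 2.4471e+8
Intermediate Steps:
u(C, P) = (-4 + P)/(2*P) (u(C, P) = (-4 + P)/((2*P)) = (-4 + P)*(1/(2*P)) = (-4 + P)/(2*P))
W(H) = H**2 + 169*H
g = -38062/5 (g = -1/5*38062 = -38062/5 ≈ -7612.4)
(-31959 + z(221, 31))*(g + W(u(-8, 2))) = (-31959 + 165)*(-38062/5 + ((1/2)*(-4 + 2)/2)*(169 + (1/2)*(-4 + 2)/2)) = -31794*(-38062/5 + ((1/2)*(1/2)*(-2))*(169 + (1/2)*(1/2)*(-2))) = -31794*(-38062/5 - (169 - 1/2)/2) = -31794*(-38062/5 - 1/2*337/2) = -31794*(-38062/5 - 337/4) = -31794*(-153933/20) = 2447072901/10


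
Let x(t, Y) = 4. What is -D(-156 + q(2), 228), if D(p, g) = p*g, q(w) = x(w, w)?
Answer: 34656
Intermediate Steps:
q(w) = 4
D(p, g) = g*p
-D(-156 + q(2), 228) = -228*(-156 + 4) = -228*(-152) = -1*(-34656) = 34656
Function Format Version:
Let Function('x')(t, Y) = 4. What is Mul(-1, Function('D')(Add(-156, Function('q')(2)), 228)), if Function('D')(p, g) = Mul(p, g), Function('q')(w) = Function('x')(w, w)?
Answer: 34656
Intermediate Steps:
Function('q')(w) = 4
Function('D')(p, g) = Mul(g, p)
Mul(-1, Function('D')(Add(-156, Function('q')(2)), 228)) = Mul(-1, Mul(228, Add(-156, 4))) = Mul(-1, Mul(228, -152)) = Mul(-1, -34656) = 34656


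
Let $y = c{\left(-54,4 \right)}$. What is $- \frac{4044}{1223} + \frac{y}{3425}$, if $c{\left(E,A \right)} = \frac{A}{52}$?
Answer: $- \frac{180057877}{54454075} \approx -3.3066$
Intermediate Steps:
$c{\left(E,A \right)} = \frac{A}{52}$ ($c{\left(E,A \right)} = A \frac{1}{52} = \frac{A}{52}$)
$y = \frac{1}{13}$ ($y = \frac{1}{52} \cdot 4 = \frac{1}{13} \approx 0.076923$)
$- \frac{4044}{1223} + \frac{y}{3425} = - \frac{4044}{1223} + \frac{1}{13 \cdot 3425} = \left(-4044\right) \frac{1}{1223} + \frac{1}{13} \cdot \frac{1}{3425} = - \frac{4044}{1223} + \frac{1}{44525} = - \frac{180057877}{54454075}$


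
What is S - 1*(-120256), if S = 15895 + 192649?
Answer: 328800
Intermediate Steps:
S = 208544
S - 1*(-120256) = 208544 - 1*(-120256) = 208544 + 120256 = 328800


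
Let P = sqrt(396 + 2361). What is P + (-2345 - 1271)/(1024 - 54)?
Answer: -1808/485 + sqrt(2757) ≈ 48.779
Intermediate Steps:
P = sqrt(2757) ≈ 52.507
P + (-2345 - 1271)/(1024 - 54) = sqrt(2757) + (-2345 - 1271)/(1024 - 54) = sqrt(2757) - 3616/970 = sqrt(2757) - 3616*1/970 = sqrt(2757) - 1808/485 = -1808/485 + sqrt(2757)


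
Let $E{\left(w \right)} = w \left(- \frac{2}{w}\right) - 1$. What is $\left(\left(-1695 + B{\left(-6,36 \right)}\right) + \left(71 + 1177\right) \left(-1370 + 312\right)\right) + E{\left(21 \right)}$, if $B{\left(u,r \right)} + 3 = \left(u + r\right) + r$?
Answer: $-1322019$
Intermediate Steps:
$E{\left(w \right)} = -3$ ($E{\left(w \right)} = -2 - 1 = -3$)
$B{\left(u,r \right)} = -3 + u + 2 r$ ($B{\left(u,r \right)} = -3 + \left(\left(u + r\right) + r\right) = -3 + \left(\left(r + u\right) + r\right) = -3 + \left(u + 2 r\right) = -3 + u + 2 r$)
$\left(\left(-1695 + B{\left(-6,36 \right)}\right) + \left(71 + 1177\right) \left(-1370 + 312\right)\right) + E{\left(21 \right)} = \left(\left(-1695 - -63\right) + \left(71 + 1177\right) \left(-1370 + 312\right)\right) - 3 = \left(\left(-1695 - -63\right) + 1248 \left(-1058\right)\right) - 3 = \left(\left(-1695 + 63\right) - 1320384\right) - 3 = \left(-1632 - 1320384\right) - 3 = -1322016 - 3 = -1322019$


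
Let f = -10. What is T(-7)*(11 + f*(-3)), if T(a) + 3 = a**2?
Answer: 1886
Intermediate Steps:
T(a) = -3 + a**2
T(-7)*(11 + f*(-3)) = (-3 + (-7)**2)*(11 - 10*(-3)) = (-3 + 49)*(11 + 30) = 46*41 = 1886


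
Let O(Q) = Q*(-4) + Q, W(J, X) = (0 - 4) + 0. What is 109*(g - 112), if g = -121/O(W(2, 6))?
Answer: -159685/12 ≈ -13307.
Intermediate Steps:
W(J, X) = -4 (W(J, X) = -4 + 0 = -4)
O(Q) = -3*Q (O(Q) = -4*Q + Q = -3*Q)
g = -121/12 (g = -121/((-3*(-4))) = -121/12 ≈ -10.083)
109*(g - 112) = 109*(-121/12 - 112) = 109*(-1465/12) = -159685/12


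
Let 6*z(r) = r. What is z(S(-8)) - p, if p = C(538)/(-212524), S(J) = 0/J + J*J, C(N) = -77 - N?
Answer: 6798923/637572 ≈ 10.664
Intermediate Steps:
S(J) = J**2 (S(J) = 0 + J**2 = J**2)
p = 615/212524 (p = (-77 - 1*538)/(-212524) = (-77 - 538)*(-1/212524) = -615*(-1/212524) = 615/212524 ≈ 0.0028938)
z(r) = r/6
z(S(-8)) - p = (1/6)*(-8)**2 - 1*615/212524 = (1/6)*64 - 615/212524 = 32/3 - 615/212524 = 6798923/637572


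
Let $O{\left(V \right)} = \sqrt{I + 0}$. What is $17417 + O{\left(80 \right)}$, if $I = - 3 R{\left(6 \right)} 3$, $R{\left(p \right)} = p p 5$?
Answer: $17417 + 18 i \sqrt{5} \approx 17417.0 + 40.249 i$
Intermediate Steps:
$R{\left(p \right)} = 5 p^{2}$ ($R{\left(p \right)} = p^{2} \cdot 5 = 5 p^{2}$)
$I = -1620$ ($I = - 3 \cdot 5 \cdot 6^{2} \cdot 3 = - 3 \cdot 5 \cdot 36 \cdot 3 = \left(-3\right) 180 \cdot 3 = \left(-540\right) 3 = -1620$)
$O{\left(V \right)} = 18 i \sqrt{5}$ ($O{\left(V \right)} = \sqrt{-1620 + 0} = \sqrt{-1620} = 18 i \sqrt{5}$)
$17417 + O{\left(80 \right)} = 17417 + 18 i \sqrt{5}$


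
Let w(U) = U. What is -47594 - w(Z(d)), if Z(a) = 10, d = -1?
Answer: -47604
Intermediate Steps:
-47594 - w(Z(d)) = -47594 - 1*10 = -47594 - 10 = -47604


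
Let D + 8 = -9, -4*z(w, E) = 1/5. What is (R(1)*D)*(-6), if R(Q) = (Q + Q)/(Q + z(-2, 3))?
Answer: 4080/19 ≈ 214.74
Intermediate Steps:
z(w, E) = -1/20 (z(w, E) = -¼/5 = -¼*⅕ = -1/20)
D = -17 (D = -8 - 9 = -17)
R(Q) = 2*Q/(-1/20 + Q) (R(Q) = (Q + Q)/(Q - 1/20) = (2*Q)/(-1/20 + Q) = 2*Q/(-1/20 + Q))
(R(1)*D)*(-6) = ((40*1/(-1 + 20*1))*(-17))*(-6) = ((40*1/(-1 + 20))*(-17))*(-6) = ((40*1/19)*(-17))*(-6) = ((40*1*(1/19))*(-17))*(-6) = ((40/19)*(-17))*(-6) = -680/19*(-6) = 4080/19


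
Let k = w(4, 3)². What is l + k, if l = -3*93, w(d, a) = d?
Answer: -263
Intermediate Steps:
l = -279
k = 16 (k = 4² = 16)
l + k = -279 + 16 = -263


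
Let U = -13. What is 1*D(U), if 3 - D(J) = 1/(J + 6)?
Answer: 22/7 ≈ 3.1429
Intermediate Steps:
D(J) = 3 - 1/(6 + J) (D(J) = 3 - 1/(J + 6) = 3 - 1/(6 + J))
1*D(U) = 1*((17 + 3*(-13))/(6 - 13)) = 1*((17 - 39)/(-7)) = 1*(-⅐*(-22)) = 1*(22/7) = 22/7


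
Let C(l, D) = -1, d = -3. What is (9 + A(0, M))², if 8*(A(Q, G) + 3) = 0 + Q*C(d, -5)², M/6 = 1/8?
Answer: 36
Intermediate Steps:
M = ¾ (M = 6/8 = 6*(⅛) = ¾ ≈ 0.75000)
A(Q, G) = -3 + Q/8 (A(Q, G) = -3 + (0 + Q*(-1)²)/8 = -3 + (0 + Q*1)/8 = -3 + (0 + Q)/8 = -3 + Q/8)
(9 + A(0, M))² = (9 + (-3 + (⅛)*0))² = (9 + (-3 + 0))² = (9 - 3)² = 6² = 36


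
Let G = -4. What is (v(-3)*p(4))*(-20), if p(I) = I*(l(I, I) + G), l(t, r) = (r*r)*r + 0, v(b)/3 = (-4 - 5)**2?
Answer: -1166400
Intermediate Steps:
v(b) = 243 (v(b) = 3*(-4 - 5)**2 = 3*(-9)**2 = 3*81 = 243)
l(t, r) = r**3 (l(t, r) = r**2*r + 0 = r**3 + 0 = r**3)
p(I) = I*(-4 + I**3) (p(I) = I*(I**3 - 4) = I*(-4 + I**3))
(v(-3)*p(4))*(-20) = (243*(4*(-4 + 4**3)))*(-20) = (243*(4*(-4 + 64)))*(-20) = (243*(4*60))*(-20) = (243*240)*(-20) = 58320*(-20) = -1166400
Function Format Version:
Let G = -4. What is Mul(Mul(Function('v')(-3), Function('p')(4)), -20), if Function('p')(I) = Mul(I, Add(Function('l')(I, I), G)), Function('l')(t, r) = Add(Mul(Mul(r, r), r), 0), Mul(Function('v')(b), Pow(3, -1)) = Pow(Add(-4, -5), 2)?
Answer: -1166400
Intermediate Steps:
Function('v')(b) = 243 (Function('v')(b) = Mul(3, Pow(Add(-4, -5), 2)) = Mul(3, Pow(-9, 2)) = Mul(3, 81) = 243)
Function('l')(t, r) = Pow(r, 3) (Function('l')(t, r) = Add(Mul(Pow(r, 2), r), 0) = Add(Pow(r, 3), 0) = Pow(r, 3))
Function('p')(I) = Mul(I, Add(-4, Pow(I, 3))) (Function('p')(I) = Mul(I, Add(Pow(I, 3), -4)) = Mul(I, Add(-4, Pow(I, 3))))
Mul(Mul(Function('v')(-3), Function('p')(4)), -20) = Mul(Mul(243, Mul(4, Add(-4, Pow(4, 3)))), -20) = Mul(Mul(243, Mul(4, Add(-4, 64))), -20) = Mul(Mul(243, Mul(4, 60)), -20) = Mul(Mul(243, 240), -20) = Mul(58320, -20) = -1166400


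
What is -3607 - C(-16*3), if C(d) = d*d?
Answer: -5911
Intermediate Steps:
C(d) = d²
-3607 - C(-16*3) = -3607 - (-16*3)² = -3607 - 1*(-48)² = -3607 - 1*2304 = -3607 - 2304 = -5911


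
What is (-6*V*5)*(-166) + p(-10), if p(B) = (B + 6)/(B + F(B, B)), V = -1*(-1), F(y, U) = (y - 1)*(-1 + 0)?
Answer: 4976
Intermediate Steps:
F(y, U) = 1 - y (F(y, U) = (-1 + y)*(-1) = 1 - y)
V = 1
p(B) = 6 + B (p(B) = (B + 6)/(B + (1 - B)) = (6 + B)/1 = (6 + B)*1 = 6 + B)
(-6*V*5)*(-166) + p(-10) = (-6*1*5)*(-166) + (6 - 10) = -6*5*(-166) - 4 = -30*(-166) - 4 = 4980 - 4 = 4976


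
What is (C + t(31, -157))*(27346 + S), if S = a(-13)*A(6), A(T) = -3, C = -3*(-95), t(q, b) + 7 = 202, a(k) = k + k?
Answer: 13163520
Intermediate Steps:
a(k) = 2*k
t(q, b) = 195 (t(q, b) = -7 + 202 = 195)
C = 285
S = 78 (S = (2*(-13))*(-3) = -26*(-3) = 78)
(C + t(31, -157))*(27346 + S) = (285 + 195)*(27346 + 78) = 480*27424 = 13163520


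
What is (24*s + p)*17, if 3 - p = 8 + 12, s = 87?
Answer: 35207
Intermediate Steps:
p = -17 (p = 3 - (8 + 12) = 3 - 1*20 = 3 - 20 = -17)
(24*s + p)*17 = (24*87 - 17)*17 = (2088 - 17)*17 = 2071*17 = 35207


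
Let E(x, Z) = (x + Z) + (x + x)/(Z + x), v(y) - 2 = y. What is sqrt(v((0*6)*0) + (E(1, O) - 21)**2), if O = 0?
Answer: sqrt(326) ≈ 18.055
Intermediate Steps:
v(y) = 2 + y
E(x, Z) = Z + x + 2*x/(Z + x) (E(x, Z) = (Z + x) + (2*x)/(Z + x) = (Z + x) + 2*x/(Z + x) = Z + x + 2*x/(Z + x))
sqrt(v((0*6)*0) + (E(1, O) - 21)**2) = sqrt((2 + (0*6)*0) + ((0**2 + 1**2 + 2*1 + 2*0*1)/(0 + 1) - 21)**2) = sqrt((2 + 0*0) + ((0 + 1 + 2 + 0)/1 - 21)**2) = sqrt((2 + 0) + (1*3 - 21)**2) = sqrt(2 + (3 - 21)**2) = sqrt(2 + (-18)**2) = sqrt(2 + 324) = sqrt(326)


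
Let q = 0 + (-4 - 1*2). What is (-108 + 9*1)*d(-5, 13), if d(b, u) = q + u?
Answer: -693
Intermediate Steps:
q = -6 (q = 0 + (-4 - 2) = 0 - 6 = -6)
d(b, u) = -6 + u
(-108 + 9*1)*d(-5, 13) = (-108 + 9*1)*(-6 + 13) = (-108 + 9)*7 = -99*7 = -693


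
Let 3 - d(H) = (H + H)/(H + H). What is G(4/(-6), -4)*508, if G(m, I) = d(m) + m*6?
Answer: -1016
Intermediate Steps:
d(H) = 2 (d(H) = 3 - (H + H)/(H + H) = 3 - 2*H/(2*H) = 3 - 2*H*1/(2*H) = 3 - 1*1 = 3 - 1 = 2)
G(m, I) = 2 + 6*m (G(m, I) = 2 + m*6 = 2 + 6*m)
G(4/(-6), -4)*508 = (2 + 6*(4/(-6)))*508 = (2 + 6*(4*(-⅙)))*508 = (2 + 6*(-⅔))*508 = (2 - 4)*508 = -2*508 = -1016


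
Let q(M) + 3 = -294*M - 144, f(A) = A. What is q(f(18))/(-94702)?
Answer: 5439/94702 ≈ 0.057433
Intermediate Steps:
q(M) = -147 - 294*M (q(M) = -3 + (-294*M - 144) = -3 + (-144 - 294*M) = -147 - 294*M)
q(f(18))/(-94702) = (-147 - 294*18)/(-94702) = (-147 - 5292)*(-1/94702) = -5439*(-1/94702) = 5439/94702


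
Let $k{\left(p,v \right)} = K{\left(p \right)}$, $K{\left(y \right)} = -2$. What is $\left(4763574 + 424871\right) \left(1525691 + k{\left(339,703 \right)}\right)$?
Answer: $7915953463605$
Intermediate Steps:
$k{\left(p,v \right)} = -2$
$\left(4763574 + 424871\right) \left(1525691 + k{\left(339,703 \right)}\right) = \left(4763574 + 424871\right) \left(1525691 - 2\right) = 5188445 \cdot 1525689 = 7915953463605$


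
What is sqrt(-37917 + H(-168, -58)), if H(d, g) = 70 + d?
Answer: I*sqrt(38015) ≈ 194.97*I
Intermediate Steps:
sqrt(-37917 + H(-168, -58)) = sqrt(-37917 + (70 - 168)) = sqrt(-37917 - 98) = sqrt(-38015) = I*sqrt(38015)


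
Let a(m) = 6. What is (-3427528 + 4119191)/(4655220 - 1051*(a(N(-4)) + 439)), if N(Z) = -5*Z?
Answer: 691663/4187525 ≈ 0.16517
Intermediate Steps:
(-3427528 + 4119191)/(4655220 - 1051*(a(N(-4)) + 439)) = (-3427528 + 4119191)/(4655220 - 1051*(6 + 439)) = 691663/(4655220 - 1051*445) = 691663/(4655220 - 467695) = 691663/4187525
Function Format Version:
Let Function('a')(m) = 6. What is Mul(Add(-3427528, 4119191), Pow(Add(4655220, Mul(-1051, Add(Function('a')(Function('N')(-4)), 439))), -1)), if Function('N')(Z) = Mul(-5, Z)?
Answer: Rational(691663, 4187525) ≈ 0.16517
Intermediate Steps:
Mul(Add(-3427528, 4119191), Pow(Add(4655220, Mul(-1051, Add(Function('a')(Function('N')(-4)), 439))), -1)) = Mul(Add(-3427528, 4119191), Pow(Add(4655220, Mul(-1051, Add(6, 439))), -1)) = Mul(691663, Pow(Add(4655220, Mul(-1051, 445)), -1)) = Mul(691663, Pow(Add(4655220, -467695), -1)) = Mul(691663, Pow(4187525, -1)) = Mul(691663, Rational(1, 4187525)) = Rational(691663, 4187525)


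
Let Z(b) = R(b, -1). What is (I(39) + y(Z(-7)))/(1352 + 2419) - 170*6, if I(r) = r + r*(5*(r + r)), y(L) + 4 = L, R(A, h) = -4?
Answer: -3831179/3771 ≈ -1016.0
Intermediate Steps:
Z(b) = -4
y(L) = -4 + L
I(r) = r + 10*r**2 (I(r) = r + r*(5*(2*r)) = r + r*(10*r) = r + 10*r**2)
(I(39) + y(Z(-7)))/(1352 + 2419) - 170*6 = (39*(1 + 10*39) + (-4 - 4))/(1352 + 2419) - 170*6 = (39*(1 + 390) - 8)/3771 - 1020 = (39*391 - 8)*(1/3771) - 1020 = (15249 - 8)*(1/3771) - 1020 = 15241*(1/3771) - 1020 = 15241/3771 - 1020 = -3831179/3771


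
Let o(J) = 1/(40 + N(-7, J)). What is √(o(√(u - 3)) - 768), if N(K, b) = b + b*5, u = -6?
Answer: √(-710721752 - 8658*I)/962 ≈ 0.0001688 - 27.712*I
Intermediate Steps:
N(K, b) = 6*b (N(K, b) = b + 5*b = 6*b)
o(J) = 1/(40 + 6*J)
√(o(√(u - 3)) - 768) = √(1/(2*(20 + 3*√(-6 - 3))) - 768) = √(1/(2*(20 + 3*√(-9))) - 768) = √(1/(2*(20 + 3*(3*I))) - 768) = √(1/(2*(20 + 9*I)) - 768) = √(((20 - 9*I)/481)/2 - 768) = √((20 - 9*I)/962 - 768) = √(-768 + (20 - 9*I)/962)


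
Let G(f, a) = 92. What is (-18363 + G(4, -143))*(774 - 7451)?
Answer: 121995467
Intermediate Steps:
(-18363 + G(4, -143))*(774 - 7451) = (-18363 + 92)*(774 - 7451) = -18271*(-6677) = 121995467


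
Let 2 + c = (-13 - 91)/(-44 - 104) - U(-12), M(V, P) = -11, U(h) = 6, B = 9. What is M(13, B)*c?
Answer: 2970/37 ≈ 80.270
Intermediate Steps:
c = -270/37 (c = -2 + ((-13 - 91)/(-44 - 104) - 1*6) = -2 + (-104/(-148) - 6) = -2 + (-104*(-1/148) - 6) = -2 + (26/37 - 6) = -2 - 196/37 = -270/37 ≈ -7.2973)
M(13, B)*c = -11*(-270/37) = 2970/37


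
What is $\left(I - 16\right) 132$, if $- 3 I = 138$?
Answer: $-8184$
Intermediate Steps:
$I = -46$ ($I = \left(- \frac{1}{3}\right) 138 = -46$)
$\left(I - 16\right) 132 = \left(-46 - 16\right) 132 = \left(-62\right) 132 = -8184$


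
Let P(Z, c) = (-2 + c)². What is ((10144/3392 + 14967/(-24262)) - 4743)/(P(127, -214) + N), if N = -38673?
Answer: -3047952511/5132613969 ≈ -0.59384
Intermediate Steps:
((10144/3392 + 14967/(-24262)) - 4743)/(P(127, -214) + N) = ((10144/3392 + 14967/(-24262)) - 4743)/((-2 - 214)² - 38673) = ((10144*(1/3392) + 14967*(-1/24262)) - 4743)/((-216)² - 38673) = ((317/106 - 14967/24262) - 4743)/(46656 - 38673) = (1526138/642943 - 4743)/7983 = -3047952511/642943*1/7983 = -3047952511/5132613969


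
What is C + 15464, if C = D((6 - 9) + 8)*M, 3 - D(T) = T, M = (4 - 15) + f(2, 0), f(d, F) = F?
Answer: 15486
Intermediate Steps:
M = -11 (M = (4 - 15) + 0 = -11 + 0 = -11)
D(T) = 3 - T
C = 22 (C = (3 - ((6 - 9) + 8))*(-11) = (3 - (-3 + 8))*(-11) = (3 - 1*5)*(-11) = (3 - 5)*(-11) = -2*(-11) = 22)
C + 15464 = 22 + 15464 = 15486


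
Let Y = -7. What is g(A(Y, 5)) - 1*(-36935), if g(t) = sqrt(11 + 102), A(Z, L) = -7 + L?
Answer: 36935 + sqrt(113) ≈ 36946.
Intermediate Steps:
g(t) = sqrt(113)
g(A(Y, 5)) - 1*(-36935) = sqrt(113) - 1*(-36935) = sqrt(113) + 36935 = 36935 + sqrt(113)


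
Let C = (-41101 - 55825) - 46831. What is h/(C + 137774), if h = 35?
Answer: -35/5983 ≈ -0.0058499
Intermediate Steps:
C = -143757 (C = -96926 - 46831 = -143757)
h/(C + 137774) = 35/(-143757 + 137774) = 35/(-5983) = 35*(-1/5983) = -35/5983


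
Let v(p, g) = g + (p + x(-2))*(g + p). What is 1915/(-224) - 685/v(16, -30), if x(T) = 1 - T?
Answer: -51675/8288 ≈ -6.2349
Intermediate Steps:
v(p, g) = g + (3 + p)*(g + p) (v(p, g) = g + (p + (1 - 1*(-2)))*(g + p) = g + (p + (1 + 2))*(g + p) = g + (p + 3)*(g + p) = g + (3 + p)*(g + p))
1915/(-224) - 685/v(16, -30) = 1915/(-224) - 685/(16² + 3*16 + 4*(-30) - 30*16) = 1915*(-1/224) - 685/(256 + 48 - 120 - 480) = -1915/224 - 685/(-296) = -1915/224 - 685*(-1/296) = -1915/224 + 685/296 = -51675/8288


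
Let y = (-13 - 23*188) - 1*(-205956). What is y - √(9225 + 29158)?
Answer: 201619 - √38383 ≈ 2.0142e+5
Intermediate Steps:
y = 201619 (y = (-13 - 4324) + 205956 = -4337 + 205956 = 201619)
y - √(9225 + 29158) = 201619 - √(9225 + 29158) = 201619 - √38383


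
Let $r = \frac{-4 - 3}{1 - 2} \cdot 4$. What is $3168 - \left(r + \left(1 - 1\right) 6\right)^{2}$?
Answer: $2384$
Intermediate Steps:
$r = 28$ ($r = - \frac{7}{-1} \cdot 4 = \left(-7\right) \left(-1\right) 4 = 7 \cdot 4 = 28$)
$3168 - \left(r + \left(1 - 1\right) 6\right)^{2} = 3168 - \left(28 + \left(1 - 1\right) 6\right)^{2} = 3168 - \left(28 + 0 \cdot 6\right)^{2} = 3168 - \left(28 + 0\right)^{2} = 3168 - 28^{2} = 3168 - 784 = 2384$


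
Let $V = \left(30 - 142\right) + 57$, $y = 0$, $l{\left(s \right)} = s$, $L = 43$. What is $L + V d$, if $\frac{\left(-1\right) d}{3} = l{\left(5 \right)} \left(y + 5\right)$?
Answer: $4168$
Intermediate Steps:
$V = -55$ ($V = -112 + 57 = -55$)
$d = -75$ ($d = - 3 \cdot 5 \left(0 + 5\right) = - 3 \cdot 5 \cdot 5 = \left(-3\right) 25 = -75$)
$L + V d = 43 - -4125 = 43 + 4125 = 4168$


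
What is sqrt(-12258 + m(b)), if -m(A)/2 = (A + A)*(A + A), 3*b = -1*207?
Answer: 3*I*sqrt(5594) ≈ 224.38*I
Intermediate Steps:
b = -69 (b = (-1*207)/3 = (1/3)*(-207) = -69)
m(A) = -8*A**2 (m(A) = -2*(A + A)*(A + A) = -2*2*A*2*A = -8*A**2)
sqrt(-12258 + m(b)) = sqrt(-12258 - 8*(-69)**2) = sqrt(-12258 - 8*4761) = sqrt(-12258 - 38088) = sqrt(-50346) = 3*I*sqrt(5594)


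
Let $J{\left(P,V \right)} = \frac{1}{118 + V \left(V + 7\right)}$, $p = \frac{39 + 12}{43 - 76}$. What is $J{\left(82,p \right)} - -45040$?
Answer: $\frac{597140441}{13258} \approx 45040.0$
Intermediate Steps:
$p = - \frac{17}{11}$ ($p = \frac{51}{-33} = 51 \left(- \frac{1}{33}\right) = - \frac{17}{11} \approx -1.5455$)
$J{\left(P,V \right)} = \frac{1}{118 + V \left(7 + V\right)}$
$J{\left(82,p \right)} - -45040 = \frac{1}{118 + \left(- \frac{17}{11}\right)^{2} + 7 \left(- \frac{17}{11}\right)} - -45040 = \frac{1}{118 + \frac{289}{121} - \frac{119}{11}} + 45040 = \frac{1}{\frac{13258}{121}} + 45040 = \frac{121}{13258} + 45040 = \frac{597140441}{13258}$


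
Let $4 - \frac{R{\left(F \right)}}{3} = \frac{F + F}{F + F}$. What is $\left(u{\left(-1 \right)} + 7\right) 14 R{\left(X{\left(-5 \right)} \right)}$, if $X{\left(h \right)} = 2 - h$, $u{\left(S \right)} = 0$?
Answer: $882$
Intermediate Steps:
$R{\left(F \right)} = 9$ ($R{\left(F \right)} = 12 - 3 \frac{F + F}{F + F} = 12 - 3 \frac{2 F}{2 F} = 12 - 3 \cdot 2 F \frac{1}{2 F} = 12 - 3 = 9$)
$\left(u{\left(-1 \right)} + 7\right) 14 R{\left(X{\left(-5 \right)} \right)} = \left(0 + 7\right) 14 \cdot 9 = 7 \cdot 14 \cdot 9 = 98 \cdot 9 = 882$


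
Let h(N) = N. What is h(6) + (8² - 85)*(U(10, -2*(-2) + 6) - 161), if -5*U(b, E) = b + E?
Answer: 3471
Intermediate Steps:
U(b, E) = -E/5 - b/5 (U(b, E) = -(b + E)/5 = -(E + b)/5 = -E/5 - b/5)
h(6) + (8² - 85)*(U(10, -2*(-2) + 6) - 161) = 6 + (8² - 85)*((-(-2*(-2) + 6)/5 - ⅕*10) - 161) = 6 + (64 - 85)*((-(4 + 6)/5 - 2) - 161) = 6 - 21*((-⅕*10 - 2) - 161) = 6 - 21*((-2 - 2) - 161) = 6 - 21*(-4 - 161) = 6 - 21*(-165) = 6 + 3465 = 3471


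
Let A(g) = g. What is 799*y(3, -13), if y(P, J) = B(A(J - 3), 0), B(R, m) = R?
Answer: -12784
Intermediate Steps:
y(P, J) = -3 + J (y(P, J) = J - 3 = -3 + J)
799*y(3, -13) = 799*(-3 - 13) = 799*(-16) = -12784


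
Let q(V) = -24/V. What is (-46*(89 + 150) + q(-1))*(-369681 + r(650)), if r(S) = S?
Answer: 4048270070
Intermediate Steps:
(-46*(89 + 150) + q(-1))*(-369681 + r(650)) = (-46*(89 + 150) - 24/(-1))*(-369681 + 650) = (-46*239 - 24*(-1))*(-369031) = (-10994 + 24)*(-369031) = -10970*(-369031) = 4048270070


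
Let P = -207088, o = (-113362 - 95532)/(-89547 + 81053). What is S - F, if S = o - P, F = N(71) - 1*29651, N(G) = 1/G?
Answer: 71392979333/301537 ≈ 2.3676e+5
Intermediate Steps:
o = 104447/4247 (o = -208894/(-8494) = -208894*(-1/8494) = 104447/4247 ≈ 24.593)
F = -2105220/71 (F = 1/71 - 1*29651 = 1/71 - 29651 = -2105220/71 ≈ -29651.)
S = 879607183/4247 (S = 104447/4247 - 1*(-207088) = 104447/4247 + 207088 = 879607183/4247 ≈ 2.0711e+5)
S - F = 879607183/4247 - 1*(-2105220/71) = 879607183/4247 + 2105220/71 = 71392979333/301537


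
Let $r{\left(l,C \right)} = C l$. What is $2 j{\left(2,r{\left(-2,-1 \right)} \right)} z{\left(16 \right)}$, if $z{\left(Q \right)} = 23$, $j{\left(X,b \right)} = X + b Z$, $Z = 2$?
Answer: $276$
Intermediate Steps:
$j{\left(X,b \right)} = X + 2 b$ ($j{\left(X,b \right)} = X + b 2 = X + 2 b$)
$2 j{\left(2,r{\left(-2,-1 \right)} \right)} z{\left(16 \right)} = 2 \left(2 + 2 \left(\left(-1\right) \left(-2\right)\right)\right) 23 = 2 \left(2 + 2 \cdot 2\right) 23 = 2 \left(2 + 4\right) 23 = 2 \cdot 6 \cdot 23 = 12 \cdot 23 = 276$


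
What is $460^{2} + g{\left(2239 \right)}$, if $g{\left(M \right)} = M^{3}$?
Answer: $11224589519$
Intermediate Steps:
$460^{2} + g{\left(2239 \right)} = 460^{2} + 2239^{3} = 211600 + 11224377919 = 11224589519$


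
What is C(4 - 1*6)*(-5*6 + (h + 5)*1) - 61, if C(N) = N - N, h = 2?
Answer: -61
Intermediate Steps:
C(N) = 0
C(4 - 1*6)*(-5*6 + (h + 5)*1) - 61 = 0*(-5*6 + (2 + 5)*1) - 61 = 0*(-30 + 7*1) - 61 = 0*(-30 + 7) - 61 = 0*(-23) - 61 = 0 - 61 = -61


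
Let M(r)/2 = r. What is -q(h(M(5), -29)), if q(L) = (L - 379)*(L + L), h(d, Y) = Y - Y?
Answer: 0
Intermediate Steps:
M(r) = 2*r
h(d, Y) = 0
q(L) = 2*L*(-379 + L) (q(L) = (-379 + L)*(2*L) = 2*L*(-379 + L))
-q(h(M(5), -29)) = -2*0*(-379 + 0) = -2*0*(-379) = -1*0 = 0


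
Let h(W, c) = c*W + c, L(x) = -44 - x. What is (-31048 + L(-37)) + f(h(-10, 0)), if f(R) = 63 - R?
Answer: -30992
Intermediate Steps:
h(W, c) = c + W*c (h(W, c) = W*c + c = c + W*c)
(-31048 + L(-37)) + f(h(-10, 0)) = (-31048 + (-44 - 1*(-37))) + (63 - 0*(1 - 10)) = (-31048 + (-44 + 37)) + (63 - 0*(-9)) = (-31048 - 7) + (63 - 1*0) = -31055 + (63 + 0) = -31055 + 63 = -30992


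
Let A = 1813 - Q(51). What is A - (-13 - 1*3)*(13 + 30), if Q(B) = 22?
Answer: 2479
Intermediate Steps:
A = 1791 (A = 1813 - 1*22 = 1813 - 22 = 1791)
A - (-13 - 1*3)*(13 + 30) = 1791 - (-13 - 1*3)*(13 + 30) = 1791 - (-13 - 3)*43 = 1791 - (-16)*43 = 1791 - 1*(-688) = 1791 + 688 = 2479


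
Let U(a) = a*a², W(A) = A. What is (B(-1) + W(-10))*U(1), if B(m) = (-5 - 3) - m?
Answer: -17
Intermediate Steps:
B(m) = -8 - m
U(a) = a³
(B(-1) + W(-10))*U(1) = ((-8 - 1*(-1)) - 10)*1³ = ((-8 + 1) - 10)*1 = (-7 - 10)*1 = -17*1 = -17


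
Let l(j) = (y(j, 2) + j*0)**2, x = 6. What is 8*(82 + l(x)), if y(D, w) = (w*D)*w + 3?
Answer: 6488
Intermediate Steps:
y(D, w) = 3 + D*w**2 (y(D, w) = (D*w)*w + 3 = D*w**2 + 3 = 3 + D*w**2)
l(j) = (3 + 4*j)**2 (l(j) = ((3 + j*2**2) + j*0)**2 = ((3 + j*4) + 0)**2 = ((3 + 4*j) + 0)**2 = (3 + 4*j)**2)
8*(82 + l(x)) = 8*(82 + (3 + 4*6)**2) = 8*(82 + (3 + 24)**2) = 8*(82 + 27**2) = 8*(82 + 729) = 8*811 = 6488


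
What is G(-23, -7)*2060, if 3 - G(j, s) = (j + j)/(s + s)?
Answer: -4120/7 ≈ -588.57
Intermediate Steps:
G(j, s) = 3 - j/s (G(j, s) = 3 - (j + j)/(s + s) = 3 - 2*j/(2*s) = 3 - 2*j*1/(2*s) = 3 - j/s)
G(-23, -7)*2060 = (3 - 1*(-23)/(-7))*2060 = (3 - 1*(-23)*(-⅐))*2060 = (3 - 23/7)*2060 = -2/7*2060 = -4120/7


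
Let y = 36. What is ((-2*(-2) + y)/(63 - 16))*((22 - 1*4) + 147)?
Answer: 6600/47 ≈ 140.43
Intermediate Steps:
((-2*(-2) + y)/(63 - 16))*((22 - 1*4) + 147) = ((-2*(-2) + 36)/(63 - 16))*((22 - 1*4) + 147) = ((4 + 36)/47)*((22 - 4) + 147) = (40*(1/47))*(18 + 147) = (40/47)*165 = 6600/47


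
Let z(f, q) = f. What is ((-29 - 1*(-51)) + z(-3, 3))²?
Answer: 361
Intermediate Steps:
((-29 - 1*(-51)) + z(-3, 3))² = ((-29 - 1*(-51)) - 3)² = ((-29 + 51) - 3)² = (22 - 3)² = 19² = 361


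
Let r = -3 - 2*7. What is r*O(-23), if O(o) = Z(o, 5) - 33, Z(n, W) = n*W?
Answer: 2516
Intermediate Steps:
Z(n, W) = W*n
O(o) = -33 + 5*o (O(o) = 5*o - 33 = -33 + 5*o)
r = -17 (r = -3 - 14 = -17)
r*O(-23) = -17*(-33 + 5*(-23)) = -17*(-33 - 115) = -17*(-148) = 2516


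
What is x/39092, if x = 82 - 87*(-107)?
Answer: 9391/39092 ≈ 0.24023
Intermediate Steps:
x = 9391 (x = 82 + 9309 = 9391)
x/39092 = 9391/39092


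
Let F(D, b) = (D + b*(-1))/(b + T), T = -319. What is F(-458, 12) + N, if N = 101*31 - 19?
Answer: 955854/307 ≈ 3113.5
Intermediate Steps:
F(D, b) = (D - b)/(-319 + b) (F(D, b) = (D + b*(-1))/(b - 319) = (D - b)/(-319 + b))
N = 3112 (N = 3131 - 19 = 3112)
F(-458, 12) + N = (-458 - 1*12)/(-319 + 12) + 3112 = (-458 - 12)/(-307) + 3112 = -1/307*(-470) + 3112 = 470/307 + 3112 = 955854/307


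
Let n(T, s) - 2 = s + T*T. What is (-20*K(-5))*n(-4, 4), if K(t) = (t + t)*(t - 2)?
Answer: -30800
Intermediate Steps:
n(T, s) = 2 + s + T**2 (n(T, s) = 2 + (s + T*T) = 2 + (s + T**2) = 2 + s + T**2)
K(t) = 2*t*(-2 + t) (K(t) = (2*t)*(-2 + t) = 2*t*(-2 + t))
(-20*K(-5))*n(-4, 4) = (-40*(-5)*(-2 - 5))*(2 + 4 + (-4)**2) = (-40*(-5)*(-7))*(2 + 4 + 16) = -20*70*22 = -1400*22 = -30800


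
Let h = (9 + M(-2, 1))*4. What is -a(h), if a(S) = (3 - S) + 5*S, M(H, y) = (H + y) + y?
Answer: -147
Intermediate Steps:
M(H, y) = H + 2*y
h = 36 (h = (9 + (-2 + 2*1))*4 = (9 + (-2 + 2))*4 = (9 + 0)*4 = 9*4 = 36)
a(S) = 3 + 4*S
-a(h) = -(3 + 4*36) = -(3 + 144) = -1*147 = -147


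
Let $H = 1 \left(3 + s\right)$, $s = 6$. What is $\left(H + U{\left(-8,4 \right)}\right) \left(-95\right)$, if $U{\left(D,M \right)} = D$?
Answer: $-95$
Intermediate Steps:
$H = 9$ ($H = 1 \left(3 + 6\right) = 1 \cdot 9 = 9$)
$\left(H + U{\left(-8,4 \right)}\right) \left(-95\right) = \left(9 - 8\right) \left(-95\right) = 1 \left(-95\right) = -95$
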